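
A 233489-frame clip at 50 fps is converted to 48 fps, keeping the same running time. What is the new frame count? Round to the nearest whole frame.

224149 frames

Frames at target rate = 233489 × (48) / (50) = 5603736/25 ≈ 224149.440.
Nearest whole frame: 224149.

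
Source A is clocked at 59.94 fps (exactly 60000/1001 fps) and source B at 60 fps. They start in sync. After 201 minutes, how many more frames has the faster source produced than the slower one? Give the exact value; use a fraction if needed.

201 min = 12060 s.
A emits 60000/1001 × 12060 = 723600000/1001 frames; B emits 60 × 12060 = 723600.
Difference = 723600/1001 frames (≈ 722.8771); B is ahead of A.

723600/1001 frames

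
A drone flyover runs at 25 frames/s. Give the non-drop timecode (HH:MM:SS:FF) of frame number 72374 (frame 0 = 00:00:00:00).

00:48:14:24

72374 ÷ 25 = 2894 full seconds, remainder 24 frames.
2894 s = 0 h 48 min 14 s.
Timecode: 00:48:14:24.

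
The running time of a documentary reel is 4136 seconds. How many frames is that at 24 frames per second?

99264 frames

Frames = 4136 × 24 = 99264.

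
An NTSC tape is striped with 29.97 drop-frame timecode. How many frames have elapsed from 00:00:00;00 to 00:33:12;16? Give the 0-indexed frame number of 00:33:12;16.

59716

Complete 10-minute blocks: 3, each 17982 frames → 53946.
Remaining 3 whole minutes in the current block: 1800 + 2 × 1798 = 5396 frames.
Within the current minute: 12 × 30 + 16 − 2 = 374 (labels ;00/;01 skipped at this minute). Total = 53946 + 5396 + 374 = 59716.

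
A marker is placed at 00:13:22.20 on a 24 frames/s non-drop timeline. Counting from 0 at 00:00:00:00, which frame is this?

Total seconds to the label: (0 × 3600 + 13 × 60 + 22) = 802.
Frame index = 802 × 24 + 20 = 19268.

19268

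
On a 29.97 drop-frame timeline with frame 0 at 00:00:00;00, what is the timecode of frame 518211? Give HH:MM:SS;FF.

04:48:11;01

Each 10-minute DF block holds 10 × 60 × 30 − 9 × 2 = 17982 frames. 518211 ÷ 17982 → 28 full blocks, remainder 14715.
Within the partial block the first minute is 1800 frames and each further minute 1798, so 8 further minute boundaries passed. Total skipped labels = 18 × 28 + 2 × 8 = 520.
Non-drop label index = 518211 + 520 = 518731; at 30 labels/s that is 04:48:11:01, i.e. DF 04:48:11;01.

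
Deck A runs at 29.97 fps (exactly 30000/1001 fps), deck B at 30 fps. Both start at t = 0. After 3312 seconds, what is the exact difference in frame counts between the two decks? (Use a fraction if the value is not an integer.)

99360/1001 frames

A emits 30000/1001 × 3312 = 99360000/1001 frames; B emits 30 × 3312 = 99360.
Difference = 99360/1001 frames (≈ 99.2607); B is ahead of A.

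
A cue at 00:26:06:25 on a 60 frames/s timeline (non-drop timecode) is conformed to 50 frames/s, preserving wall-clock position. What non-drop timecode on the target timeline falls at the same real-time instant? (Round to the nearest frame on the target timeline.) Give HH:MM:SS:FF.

Source frame index: (0×3600 + 26×60 + 6) × 60 + 25 = 93985.
Real time: 93985 / (60) = 18797/12 s.
Target frame: (18797/12) × (50) = 469925/6 ≈ 78320.833 → 78321.
At 50 labels/s: frame 78321 → 00:26:06:21.

00:26:06:21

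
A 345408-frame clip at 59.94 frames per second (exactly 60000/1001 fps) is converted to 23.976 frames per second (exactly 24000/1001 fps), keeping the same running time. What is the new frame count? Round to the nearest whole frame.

Frames at target rate = 345408 × (24000/1001) / (60000/1001) = 690816/5 ≈ 138163.200.
Nearest whole frame: 138163.

138163 frames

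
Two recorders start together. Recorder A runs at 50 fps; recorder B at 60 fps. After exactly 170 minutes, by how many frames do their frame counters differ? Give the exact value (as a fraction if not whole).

102000 frames

170 min = 10200 s.
A emits 50 × 10200 = 510000 frames; B emits 60 × 10200 = 612000.
Difference = 102000 frames; B is ahead of A.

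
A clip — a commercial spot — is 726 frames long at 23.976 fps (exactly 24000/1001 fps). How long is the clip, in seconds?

30.28025 seconds

Running time = 726 / (24000/1001) = 30.28025 s.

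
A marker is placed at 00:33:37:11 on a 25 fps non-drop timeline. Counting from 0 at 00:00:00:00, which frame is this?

Total seconds to the label: (0 × 3600 + 33 × 60 + 37) = 2017.
Frame index = 2017 × 25 + 11 = 50436.

50436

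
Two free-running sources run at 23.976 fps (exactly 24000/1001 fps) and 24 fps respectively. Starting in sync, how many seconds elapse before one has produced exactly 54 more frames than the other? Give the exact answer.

2252.25 seconds

The gap grows by |24 − 24000/1001| = 24/1001 frames per second.
Time for a 54-frame gap: 54 ÷ (24/1001) = 2252.25 s.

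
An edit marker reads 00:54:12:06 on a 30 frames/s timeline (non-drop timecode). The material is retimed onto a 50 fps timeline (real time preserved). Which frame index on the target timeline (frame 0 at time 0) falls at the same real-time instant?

frame 162610

Source frame index: (0×3600 + 54×60 + 12) × 30 + 6 = 97566.
Real time: 97566 / (30) = 16261/5 s.
Target frame: (16261/5) × (50) = 162610.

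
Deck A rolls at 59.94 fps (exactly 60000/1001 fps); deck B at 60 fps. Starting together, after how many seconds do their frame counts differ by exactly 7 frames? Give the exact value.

The gap grows by |60 − 60000/1001| = 60/1001 frames per second.
Time for a 7-frame gap: 7 ÷ (60/1001) = 7007/60 s.

7007/60 seconds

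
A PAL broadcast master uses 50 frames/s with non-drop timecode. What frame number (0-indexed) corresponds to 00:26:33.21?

Total seconds to the label: (0 × 3600 + 26 × 60 + 33) = 1593.
Frame index = 1593 × 50 + 21 = 79671.

79671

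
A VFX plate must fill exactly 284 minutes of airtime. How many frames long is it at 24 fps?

284 min = 17040 s.
Frames = 17040 × 24 = 408960.

408960 frames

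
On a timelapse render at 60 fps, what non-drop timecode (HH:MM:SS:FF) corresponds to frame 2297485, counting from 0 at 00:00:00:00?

2297485 ÷ 60 = 38291 full seconds, remainder 25 frames.
38291 s = 10 h 38 min 11 s.
Timecode: 10:38:11:25.

10:38:11:25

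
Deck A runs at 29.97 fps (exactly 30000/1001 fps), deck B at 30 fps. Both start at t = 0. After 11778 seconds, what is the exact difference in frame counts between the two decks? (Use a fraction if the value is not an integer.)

A emits 30000/1001 × 11778 = 27180000/77 frames; B emits 30 × 11778 = 353340.
Difference = 27180/77 frames (≈ 352.9870); B is ahead of A.

27180/77 frames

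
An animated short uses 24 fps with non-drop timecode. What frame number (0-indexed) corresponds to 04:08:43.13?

358165

Total seconds to the label: (4 × 3600 + 8 × 60 + 43) = 14923.
Frame index = 14923 × 24 + 13 = 358165.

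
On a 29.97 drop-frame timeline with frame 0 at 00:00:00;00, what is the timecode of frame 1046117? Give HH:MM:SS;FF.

09:41:45;13

Each 10-minute DF block holds 10 × 60 × 30 − 9 × 2 = 17982 frames. 1046117 ÷ 17982 → 58 full blocks, remainder 3161.
Within the partial block the first minute is 1800 frames and each further minute 1798, so 1 further minute boundary passed. Total skipped labels = 18 × 58 + 2 × 1 = 1046.
Non-drop label index = 1046117 + 1046 = 1047163; at 30 labels/s that is 09:41:45:13, i.e. DF 09:41:45;13.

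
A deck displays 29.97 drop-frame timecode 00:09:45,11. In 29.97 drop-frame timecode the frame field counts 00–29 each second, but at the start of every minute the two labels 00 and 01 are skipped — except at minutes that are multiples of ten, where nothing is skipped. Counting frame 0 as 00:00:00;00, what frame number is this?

As if non-drop at 30 labels/s: (0 × 3600 + 9 × 60 + 45) × 30 + 11 = 17561.
Minute boundaries passed: 9; those not divisible by 10: 9 − 0 = 9; dropped labels = 2 × 9 = 18.
Actual frame index = 17561 − 18 = 17543.

17543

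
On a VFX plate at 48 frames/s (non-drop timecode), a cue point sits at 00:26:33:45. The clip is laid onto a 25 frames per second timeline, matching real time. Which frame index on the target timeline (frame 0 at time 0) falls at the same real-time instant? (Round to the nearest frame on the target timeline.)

frame 39848

Source frame index: (0×3600 + 26×60 + 33) × 48 + 45 = 76509.
Real time: 76509 / (48) = 25503/16 s.
Target frame: (25503/16) × (25) = 637575/16 ≈ 39848.438 → 39848.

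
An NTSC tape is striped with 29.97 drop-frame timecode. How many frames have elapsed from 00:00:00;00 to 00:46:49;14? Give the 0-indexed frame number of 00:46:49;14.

As if non-drop at 30 labels/s: (0 × 3600 + 46 × 60 + 49) × 30 + 14 = 84284.
Minute boundaries passed: 46; those not divisible by 10: 46 − 4 = 42; dropped labels = 2 × 42 = 84.
Actual frame index = 84284 − 84 = 84200.

84200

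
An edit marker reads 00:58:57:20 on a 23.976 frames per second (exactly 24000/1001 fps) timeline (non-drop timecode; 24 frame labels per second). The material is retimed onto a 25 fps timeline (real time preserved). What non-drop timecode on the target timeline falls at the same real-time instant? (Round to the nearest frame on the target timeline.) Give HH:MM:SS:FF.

00:59:01:09

Source frame index: (0×3600 + 58×60 + 57) × 24 + 20 = 84908.
Real time: 84908 / (24000/1001) = 21248227/6000 s.
Target frame: (21248227/6000) × (25) = 21248227/240 ≈ 88534.279 → 88534.
At 25 labels/s: frame 88534 → 00:59:01:09.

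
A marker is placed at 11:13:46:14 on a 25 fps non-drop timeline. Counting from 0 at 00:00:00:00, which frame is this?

1010664

Total seconds to the label: (11 × 3600 + 13 × 60 + 46) = 40426.
Frame index = 40426 × 25 + 14 = 1010664.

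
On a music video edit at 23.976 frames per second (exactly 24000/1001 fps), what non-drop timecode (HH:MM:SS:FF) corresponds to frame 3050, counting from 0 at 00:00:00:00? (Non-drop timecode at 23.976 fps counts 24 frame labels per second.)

3050 ÷ 24 = 127 full seconds, remainder 2 frames.
127 s = 0 h 2 min 7 s.
Timecode: 00:02:07:02.

00:02:07:02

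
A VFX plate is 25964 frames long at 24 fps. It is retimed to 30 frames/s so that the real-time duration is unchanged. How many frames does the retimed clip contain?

Target frames = source frames × (target rate / source rate) = 25964 × (30)/(24) = 25964 × 5/4 = 32455.

32455 frames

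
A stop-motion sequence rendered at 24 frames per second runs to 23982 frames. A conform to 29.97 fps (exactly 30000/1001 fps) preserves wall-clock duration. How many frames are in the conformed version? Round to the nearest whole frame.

Frames at target rate = 23982 × (30000/1001) / (24) = 4282500/143 ≈ 29947.552.
Nearest whole frame: 29948.

29948 frames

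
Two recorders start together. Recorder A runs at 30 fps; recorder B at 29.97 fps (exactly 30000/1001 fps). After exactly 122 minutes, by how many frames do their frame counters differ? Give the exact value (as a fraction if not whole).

122 min = 7320 s.
A emits 30 × 7320 = 219600 frames; B emits 30000/1001 × 7320 = 219600000/1001.
Difference = 219600/1001 frames (≈ 219.3806); B is behind A.

219600/1001 frames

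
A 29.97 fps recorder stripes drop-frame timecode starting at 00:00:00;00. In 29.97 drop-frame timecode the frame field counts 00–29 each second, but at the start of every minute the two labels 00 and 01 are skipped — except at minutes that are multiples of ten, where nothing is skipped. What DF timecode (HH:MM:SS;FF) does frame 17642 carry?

Ten DF minutes hold 17982 frames, so frame 17642 lies in block 0 (frames 0–17981) with 17642 frames into that block.
The block's first minute is 1800 frames and the rest 1798 each; 17642 frames reaches minute 9, so 0 × 18 + 9 × 2 = 18 labels have been skipped so far.
Adding those back, label number 17642 + 18 = 17660 at 30 labels/s is 588 s + 20 f = 0 h 9 min 48 s frame 20, i.e. 00:09:48;20.

00:09:48;20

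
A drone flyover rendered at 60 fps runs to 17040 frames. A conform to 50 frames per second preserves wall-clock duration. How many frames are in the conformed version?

14200 frames

Target frames = source frames × (target rate / source rate) = 17040 × (50)/(60) = 17040 × 5/6 = 14200.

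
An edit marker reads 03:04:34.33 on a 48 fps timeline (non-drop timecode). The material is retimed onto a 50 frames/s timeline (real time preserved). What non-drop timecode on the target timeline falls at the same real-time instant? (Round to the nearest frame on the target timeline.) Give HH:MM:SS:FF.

Source frame index: (3×3600 + 4×60 + 34) × 48 + 33 = 531585.
Real time: 531585 / (48) = 177195/16 s.
Target frame: (177195/16) × (50) = 4429875/8 ≈ 553734.375 → 553734.
At 50 labels/s: frame 553734 → 03:04:34:34.

03:04:34:34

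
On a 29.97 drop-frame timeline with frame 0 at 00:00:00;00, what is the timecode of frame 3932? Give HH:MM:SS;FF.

Ten DF minutes hold 17982 frames, so frame 3932 lies in block 0 (frames 0–17981) with 3932 frames into that block.
The block's first minute is 1800 frames and the rest 1798 each; 3932 frames reaches minute 2, so 0 × 18 + 2 × 2 = 4 labels have been skipped so far.
Adding those back, label number 3932 + 4 = 3936 at 30 labels/s is 131 s + 6 f = 0 h 2 min 11 s frame 6, i.e. 00:02:11;06.

00:02:11;06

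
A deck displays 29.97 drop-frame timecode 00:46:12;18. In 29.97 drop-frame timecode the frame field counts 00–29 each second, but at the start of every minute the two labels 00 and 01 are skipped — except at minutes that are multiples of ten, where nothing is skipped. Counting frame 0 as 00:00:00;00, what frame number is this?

As if non-drop at 30 labels/s: (0 × 3600 + 46 × 60 + 12) × 30 + 18 = 83178.
Minute boundaries passed: 46; those not divisible by 10: 46 − 4 = 42; dropped labels = 2 × 42 = 84.
Actual frame index = 83178 − 84 = 83094.

83094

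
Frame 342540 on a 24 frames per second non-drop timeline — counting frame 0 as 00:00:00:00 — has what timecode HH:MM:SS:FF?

03:57:52:12

342540 ÷ 24 = 14272 full seconds, remainder 12 frames.
14272 s = 3 h 57 min 52 s.
Timecode: 03:57:52:12.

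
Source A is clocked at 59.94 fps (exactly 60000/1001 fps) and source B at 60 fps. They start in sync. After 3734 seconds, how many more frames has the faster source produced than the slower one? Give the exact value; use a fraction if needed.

224040/1001 frames

A emits 60000/1001 × 3734 = 224040000/1001 frames; B emits 60 × 3734 = 224040.
Difference = 224040/1001 frames (≈ 223.8162); B is ahead of A.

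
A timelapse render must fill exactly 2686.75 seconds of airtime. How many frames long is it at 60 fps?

161205 frames

Frames = 2686.75 × 60 = 161205.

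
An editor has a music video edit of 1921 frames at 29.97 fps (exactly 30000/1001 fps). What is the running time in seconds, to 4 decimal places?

Running time = 1921 × 1001/30000 = 1922921/30000 s ≈ 64.0974 s.

64.0974 seconds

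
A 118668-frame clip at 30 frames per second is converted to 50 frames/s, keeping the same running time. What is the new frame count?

Target frames = source frames × (target rate / source rate) = 118668 × (50)/(30) = 118668 × 5/3 = 197780.

197780 frames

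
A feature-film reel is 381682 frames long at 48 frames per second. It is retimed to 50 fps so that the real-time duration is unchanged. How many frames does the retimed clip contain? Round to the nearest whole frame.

397585 frames

Frames at target rate = 381682 × (50) / (48) = 4771025/12 ≈ 397585.417.
Nearest whole frame: 397585.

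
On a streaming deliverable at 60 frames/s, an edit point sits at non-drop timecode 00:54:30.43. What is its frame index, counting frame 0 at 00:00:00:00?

196243

Total seconds to the label: (0 × 3600 + 54 × 60 + 30) = 3270.
Frame index = 3270 × 60 + 43 = 196243.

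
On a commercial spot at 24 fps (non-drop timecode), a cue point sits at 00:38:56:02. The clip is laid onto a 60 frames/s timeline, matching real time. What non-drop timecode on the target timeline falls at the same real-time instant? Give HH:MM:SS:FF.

00:38:56:05

Source frame index: (0×3600 + 38×60 + 56) × 24 + 2 = 56066.
Real time: 56066 / (24) = 28033/12 s.
Target frame: (28033/12) × (60) = 140165.
At 60 labels/s: frame 140165 → 00:38:56:05.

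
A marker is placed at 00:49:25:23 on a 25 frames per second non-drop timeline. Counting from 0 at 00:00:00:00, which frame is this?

frame 74148

Total seconds to the label: (0 × 3600 + 49 × 60 + 25) = 2965.
Frame index = 2965 × 25 + 23 = 74148.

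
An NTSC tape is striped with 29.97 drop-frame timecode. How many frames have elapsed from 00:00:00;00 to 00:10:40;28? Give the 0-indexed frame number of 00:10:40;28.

As if non-drop at 30 labels/s: (0 × 3600 + 10 × 60 + 40) × 30 + 28 = 19228.
Minute boundaries passed: 10; those not divisible by 10: 10 − 1 = 9; dropped labels = 2 × 9 = 18.
Actual frame index = 19228 − 18 = 19210.

19210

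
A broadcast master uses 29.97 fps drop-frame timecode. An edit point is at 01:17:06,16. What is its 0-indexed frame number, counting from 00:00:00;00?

138656

As if non-drop at 30 labels/s: (1 × 3600 + 17 × 60 + 6) × 30 + 16 = 138796.
Minute boundaries passed: 77; those not divisible by 10: 77 − 7 = 70; dropped labels = 2 × 70 = 140.
Actual frame index = 138796 − 140 = 138656.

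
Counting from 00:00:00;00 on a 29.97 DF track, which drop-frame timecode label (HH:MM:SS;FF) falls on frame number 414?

Each 10-minute DF block holds 10 × 60 × 30 − 9 × 2 = 17982 frames. 414 ÷ 17982 → 0 full blocks, remainder 414.
Within the partial block the first minute is 1800 frames and each further minute 1798, so 0 further minute boundaries passed. Total skipped labels = 18 × 0 + 2 × 0 = 0.
Non-drop label index = 414 + 0 = 414; at 30 labels/s that is 00:00:13:24, i.e. DF 00:00:13;24.

00:00:13;24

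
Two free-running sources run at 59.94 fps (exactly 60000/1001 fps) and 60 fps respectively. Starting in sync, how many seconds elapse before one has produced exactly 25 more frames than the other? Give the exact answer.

5005/12 seconds

The gap grows by |60 − 60000/1001| = 60/1001 frames per second.
Time for a 25-frame gap: 25 ÷ (60/1001) = 5005/12 s.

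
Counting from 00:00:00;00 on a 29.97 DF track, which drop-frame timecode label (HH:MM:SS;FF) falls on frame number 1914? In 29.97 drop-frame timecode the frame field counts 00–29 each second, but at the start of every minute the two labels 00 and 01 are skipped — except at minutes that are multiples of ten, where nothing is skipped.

Ten DF minutes hold 17982 frames, so frame 1914 lies in block 0 (frames 0–17981) with 1914 frames into that block.
The block's first minute is 1800 frames and the rest 1798 each; 1914 frames reaches minute 1, so 0 × 18 + 1 × 2 = 2 labels have been skipped so far.
Adding those back, label number 1914 + 2 = 1916 at 30 labels/s is 63 s + 26 f = 0 h 1 min 3 s frame 26, i.e. 00:01:03;26.

00:01:03;26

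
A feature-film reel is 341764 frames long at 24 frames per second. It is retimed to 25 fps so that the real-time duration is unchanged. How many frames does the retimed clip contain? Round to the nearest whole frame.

Frames at target rate = 341764 × (25) / (24) = 2136025/6 ≈ 356004.167.
Nearest whole frame: 356004.

356004 frames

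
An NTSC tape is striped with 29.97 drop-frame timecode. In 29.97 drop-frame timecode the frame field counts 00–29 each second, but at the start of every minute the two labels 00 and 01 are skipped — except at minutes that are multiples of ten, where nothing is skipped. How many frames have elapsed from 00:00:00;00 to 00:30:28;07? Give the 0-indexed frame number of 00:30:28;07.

54793

As if non-drop at 30 labels/s: (0 × 3600 + 30 × 60 + 28) × 30 + 7 = 54847.
Minute boundaries passed: 30; those not divisible by 10: 30 − 3 = 27; dropped labels = 2 × 27 = 54.
Actual frame index = 54847 − 54 = 54793.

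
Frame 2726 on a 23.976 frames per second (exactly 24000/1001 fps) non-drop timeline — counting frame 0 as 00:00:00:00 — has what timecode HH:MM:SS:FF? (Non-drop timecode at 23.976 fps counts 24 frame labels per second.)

2726 ÷ 24 = 113 full seconds, remainder 14 frames.
113 s = 0 h 1 min 53 s.
Timecode: 00:01:53:14.

00:01:53:14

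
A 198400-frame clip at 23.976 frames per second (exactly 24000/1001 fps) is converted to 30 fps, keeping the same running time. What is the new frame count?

248248 frames

Target frames = source frames × (target rate / source rate) = 198400 × (30)/(24000/1001) = 198400 × 1001/800 = 248248.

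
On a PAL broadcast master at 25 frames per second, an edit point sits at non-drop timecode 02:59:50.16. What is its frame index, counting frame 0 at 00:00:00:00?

Total seconds to the label: (2 × 3600 + 59 × 60 + 50) = 10790.
Frame index = 10790 × 25 + 16 = 269766.

frame 269766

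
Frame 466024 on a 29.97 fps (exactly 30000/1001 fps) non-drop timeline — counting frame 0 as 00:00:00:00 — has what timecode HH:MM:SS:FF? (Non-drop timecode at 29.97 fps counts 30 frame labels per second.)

466024 ÷ 30 = 15534 full seconds, remainder 4 frames.
15534 s = 4 h 18 min 54 s.
Timecode: 04:18:54:04.

04:18:54:04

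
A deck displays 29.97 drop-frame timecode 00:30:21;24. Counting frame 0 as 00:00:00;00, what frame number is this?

Complete 10-minute blocks: 3, each 17982 frames → 53946.
Remaining 0 whole minutes in the current block: 0 frames.
Within the current minute: 21 × 30 + 24 = 654. Total = 53946 + 0 + 654 = 54600.

54600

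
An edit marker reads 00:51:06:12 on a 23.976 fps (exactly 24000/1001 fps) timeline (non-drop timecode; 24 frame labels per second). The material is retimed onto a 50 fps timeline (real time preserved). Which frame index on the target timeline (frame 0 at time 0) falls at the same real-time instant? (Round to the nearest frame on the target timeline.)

frame 153478

Source frame index: (0×3600 + 51×60 + 6) × 24 + 12 = 73596.
Real time: 73596 / (24000/1001) = 6139133/2000 s.
Target frame: (6139133/2000) × (50) = 6139133/40 ≈ 153478.325 → 153478.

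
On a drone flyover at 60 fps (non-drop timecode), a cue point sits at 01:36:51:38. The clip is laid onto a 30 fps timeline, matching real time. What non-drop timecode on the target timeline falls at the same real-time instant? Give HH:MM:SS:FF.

01:36:51:19

Source frame index: (1×3600 + 36×60 + 51) × 60 + 38 = 348698.
Real time: 348698 / (60) = 174349/30 s.
Target frame: (174349/30) × (30) = 174349.
At 30 labels/s: frame 174349 → 01:36:51:19.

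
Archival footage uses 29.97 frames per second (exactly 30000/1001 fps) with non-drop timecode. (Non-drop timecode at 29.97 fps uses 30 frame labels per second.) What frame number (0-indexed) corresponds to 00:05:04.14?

frame 9134

Total seconds to the label: (0 × 3600 + 5 × 60 + 4) = 304.
Frame index = 304 × 30 + 14 = 9134.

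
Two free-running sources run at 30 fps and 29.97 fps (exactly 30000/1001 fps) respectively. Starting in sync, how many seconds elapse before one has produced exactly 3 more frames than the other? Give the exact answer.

100.1 seconds

The gap grows by |30000/1001 − 30| = 30/1001 frames per second.
Time for a 3-frame gap: 3 ÷ (30/1001) = 100.1 s.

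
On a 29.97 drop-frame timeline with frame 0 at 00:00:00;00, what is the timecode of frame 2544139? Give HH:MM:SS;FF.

23:34:49;15

Each 10-minute DF block holds 10 × 60 × 30 − 9 × 2 = 17982 frames. 2544139 ÷ 17982 → 141 full blocks, remainder 8677.
Within the partial block the first minute is 1800 frames and each further minute 1798, so 4 further minute boundaries passed. Total skipped labels = 18 × 141 + 2 × 4 = 2546.
Non-drop label index = 2544139 + 2546 = 2546685; at 30 labels/s that is 23:34:49:15, i.e. DF 23:34:49;15.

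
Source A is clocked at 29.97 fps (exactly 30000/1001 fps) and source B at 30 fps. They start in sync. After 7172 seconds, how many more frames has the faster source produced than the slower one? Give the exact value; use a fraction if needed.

A emits 30000/1001 × 7172 = 19560000/91 frames; B emits 30 × 7172 = 215160.
Difference = 19560/91 frames (≈ 214.9451); B is ahead of A.

19560/91 frames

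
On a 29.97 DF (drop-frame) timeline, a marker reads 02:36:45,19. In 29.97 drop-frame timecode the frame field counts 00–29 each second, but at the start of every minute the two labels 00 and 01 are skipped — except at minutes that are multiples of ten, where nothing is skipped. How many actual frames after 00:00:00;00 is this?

281887

As if non-drop at 30 labels/s: (2 × 3600 + 36 × 60 + 45) × 30 + 19 = 282169.
Minute boundaries passed: 156; those not divisible by 10: 156 − 15 = 141; dropped labels = 2 × 141 = 282.
Actual frame index = 282169 − 282 = 281887.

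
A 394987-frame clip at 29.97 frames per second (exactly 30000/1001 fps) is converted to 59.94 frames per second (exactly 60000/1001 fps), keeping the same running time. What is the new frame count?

Target frames = source frames × (target rate / source rate) = 394987 × (60000/1001)/(30000/1001) = 394987 × 2 = 789974.

789974 frames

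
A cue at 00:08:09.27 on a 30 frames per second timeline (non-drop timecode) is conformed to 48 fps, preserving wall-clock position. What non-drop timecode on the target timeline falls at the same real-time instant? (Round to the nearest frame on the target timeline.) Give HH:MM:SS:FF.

Source frame index: (0×3600 + 8×60 + 9) × 30 + 27 = 14697.
Real time: 14697 / (30) = 4899/10 s.
Target frame: (4899/10) × (48) = 117576/5 ≈ 23515.200 → 23515.
At 48 labels/s: frame 23515 → 00:08:09:43.

00:08:09:43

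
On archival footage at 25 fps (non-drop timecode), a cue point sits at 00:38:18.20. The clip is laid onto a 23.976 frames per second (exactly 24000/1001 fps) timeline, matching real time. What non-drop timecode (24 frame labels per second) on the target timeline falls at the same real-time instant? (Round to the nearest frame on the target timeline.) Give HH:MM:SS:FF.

00:38:16:12

Source frame index: (0×3600 + 38×60 + 18) × 25 + 20 = 57470.
Real time: 57470 / (25) = 11494/5 s.
Target frame: (11494/5) × (24000/1001) = 7881600/143 ≈ 55116.084 → 55116.
At 24 labels/s: frame 55116 → 00:38:16:12.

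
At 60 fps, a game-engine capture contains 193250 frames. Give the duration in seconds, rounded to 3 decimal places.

3220.833 seconds

Running time = 193250 × 1/60 = 19325/6 s ≈ 3220.833 s.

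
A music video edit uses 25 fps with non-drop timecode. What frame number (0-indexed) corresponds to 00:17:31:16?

frame 26291

Total seconds to the label: (0 × 3600 + 17 × 60 + 31) = 1051.
Frame index = 1051 × 25 + 16 = 26291.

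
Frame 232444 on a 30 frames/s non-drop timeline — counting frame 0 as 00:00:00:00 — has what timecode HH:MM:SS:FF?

02:09:08:04

232444 ÷ 30 = 7748 full seconds, remainder 4 frames.
7748 s = 2 h 9 min 8 s.
Timecode: 02:09:08:04.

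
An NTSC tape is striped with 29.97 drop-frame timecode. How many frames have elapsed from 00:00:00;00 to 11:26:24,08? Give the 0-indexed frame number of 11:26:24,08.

As if non-drop at 30 labels/s: (11 × 3600 + 26 × 60 + 24) × 30 + 8 = 1235528.
Minute boundaries passed: 686; those not divisible by 10: 686 − 68 = 618; dropped labels = 2 × 618 = 1236.
Actual frame index = 1235528 − 1236 = 1234292.

1234292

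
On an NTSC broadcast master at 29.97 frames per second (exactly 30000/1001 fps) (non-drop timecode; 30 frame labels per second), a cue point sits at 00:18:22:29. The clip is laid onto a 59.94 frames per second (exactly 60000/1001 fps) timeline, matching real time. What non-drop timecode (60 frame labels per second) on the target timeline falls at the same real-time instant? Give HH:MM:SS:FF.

Source frame index: (0×3600 + 18×60 + 22) × 30 + 29 = 33089.
Real time: 33089 / (30000/1001) = 33122089/30000 s.
Target frame: (33122089/30000) × (60000/1001) = 66178.
At 60 labels/s: frame 66178 → 00:18:22:58.

00:18:22:58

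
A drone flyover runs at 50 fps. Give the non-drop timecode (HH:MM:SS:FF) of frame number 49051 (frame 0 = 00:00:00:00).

00:16:21:01

49051 ÷ 50 = 981 full seconds, remainder 1 frame.
981 s = 0 h 16 min 21 s.
Timecode: 00:16:21:01.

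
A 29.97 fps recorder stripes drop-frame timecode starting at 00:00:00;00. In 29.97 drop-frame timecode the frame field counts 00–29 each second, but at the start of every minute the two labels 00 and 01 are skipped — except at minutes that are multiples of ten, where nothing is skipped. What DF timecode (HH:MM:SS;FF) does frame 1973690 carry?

Ten DF minutes hold 17982 frames, so frame 1973690 lies in block 109 (frames 1960038–1978019) with 13652 frames into that block.
The block's first minute is 1800 frames and the rest 1798 each; 13652 frames reaches minute 7, so 109 × 18 + 7 × 2 = 1976 labels have been skipped so far.
Adding those back, label number 1973690 + 1976 = 1975666 at 30 labels/s is 65855 s + 16 f = 18 h 17 min 35 s frame 16, i.e. 18:17:35;16.

18:17:35;16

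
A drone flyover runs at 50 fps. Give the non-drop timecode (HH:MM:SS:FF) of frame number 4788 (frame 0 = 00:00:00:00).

4788 ÷ 50 = 95 full seconds, remainder 38 frames.
95 s = 0 h 1 min 35 s.
Timecode: 00:01:35:38.

00:01:35:38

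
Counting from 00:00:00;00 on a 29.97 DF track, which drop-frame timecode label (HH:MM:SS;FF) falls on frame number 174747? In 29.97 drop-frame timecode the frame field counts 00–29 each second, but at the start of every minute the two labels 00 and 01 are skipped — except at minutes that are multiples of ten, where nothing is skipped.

01:37:10;23

Ten DF minutes hold 17982 frames, so frame 174747 lies in block 9 (frames 161838–179819) with 12909 frames into that block.
The block's first minute is 1800 frames and the rest 1798 each; 12909 frames reaches minute 7, so 9 × 18 + 7 × 2 = 176 labels have been skipped so far.
Adding those back, label number 174747 + 176 = 174923 at 30 labels/s is 5830 s + 23 f = 1 h 37 min 10 s frame 23, i.e. 01:37:10;23.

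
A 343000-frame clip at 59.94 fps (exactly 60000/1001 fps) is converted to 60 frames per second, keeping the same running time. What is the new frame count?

Target frames = source frames × (target rate / source rate) = 343000 × (60)/(60000/1001) = 343000 × 1001/1000 = 343343.

343343 frames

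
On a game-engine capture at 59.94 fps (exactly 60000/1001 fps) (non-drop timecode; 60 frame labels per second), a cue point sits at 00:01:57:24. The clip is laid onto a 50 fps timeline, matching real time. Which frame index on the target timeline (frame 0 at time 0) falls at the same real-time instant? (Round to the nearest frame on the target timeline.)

Source frame index: (0×3600 + 1×60 + 57) × 60 + 24 = 7044.
Real time: 7044 / (60000/1001) = 587587/5000 s.
Target frame: (587587/5000) × (50) = 587587/100 ≈ 5875.870 → 5876.

frame 5876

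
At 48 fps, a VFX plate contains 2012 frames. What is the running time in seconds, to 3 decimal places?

Running time = 2012 × 1/48 = 503/12 s ≈ 41.917 s.

41.917 seconds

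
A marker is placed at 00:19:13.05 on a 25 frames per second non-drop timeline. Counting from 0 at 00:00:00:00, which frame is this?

Total seconds to the label: (0 × 3600 + 19 × 60 + 13) = 1153.
Frame index = 1153 × 25 + 5 = 28830.

frame 28830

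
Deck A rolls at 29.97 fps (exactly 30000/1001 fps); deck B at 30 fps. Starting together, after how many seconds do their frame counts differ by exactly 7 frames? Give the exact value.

The gap grows by |30 − 30000/1001| = 30/1001 frames per second.
Time for a 7-frame gap: 7 ÷ (30/1001) = 7007/30 s.

7007/30 seconds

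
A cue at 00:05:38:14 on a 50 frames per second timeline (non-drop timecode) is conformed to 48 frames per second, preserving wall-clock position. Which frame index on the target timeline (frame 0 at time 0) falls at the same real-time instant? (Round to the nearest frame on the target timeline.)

Source frame index: (0×3600 + 5×60 + 38) × 50 + 14 = 16914.
Real time: 16914 / (50) = 8457/25 s.
Target frame: (8457/25) × (48) = 405936/25 ≈ 16237.440 → 16237.

frame 16237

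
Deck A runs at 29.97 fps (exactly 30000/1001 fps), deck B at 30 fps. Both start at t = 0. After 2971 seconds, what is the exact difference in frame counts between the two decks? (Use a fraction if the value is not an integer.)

89130/1001 frames

A emits 30000/1001 × 2971 = 89130000/1001 frames; B emits 30 × 2971 = 89130.
Difference = 89130/1001 frames (≈ 89.0410); B is ahead of A.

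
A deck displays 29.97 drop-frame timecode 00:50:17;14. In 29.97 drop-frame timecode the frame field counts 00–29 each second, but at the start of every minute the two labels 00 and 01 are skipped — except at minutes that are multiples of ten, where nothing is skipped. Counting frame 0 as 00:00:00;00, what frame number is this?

90434

Complete 10-minute blocks: 5, each 17982 frames → 89910.
Remaining 0 whole minutes in the current block: 0 frames.
Within the current minute: 17 × 30 + 14 = 524. Total = 89910 + 0 + 524 = 90434.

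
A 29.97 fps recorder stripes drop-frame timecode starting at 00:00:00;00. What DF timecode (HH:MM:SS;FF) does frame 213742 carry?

01:58:51;26

Each 10-minute DF block holds 10 × 60 × 30 − 9 × 2 = 17982 frames. 213742 ÷ 17982 → 11 full blocks, remainder 15940.
Within the partial block the first minute is 1800 frames and each further minute 1798, so 8 further minute boundaries passed. Total skipped labels = 18 × 11 + 2 × 8 = 214.
Non-drop label index = 213742 + 214 = 213956; at 30 labels/s that is 01:58:51:26, i.e. DF 01:58:51;26.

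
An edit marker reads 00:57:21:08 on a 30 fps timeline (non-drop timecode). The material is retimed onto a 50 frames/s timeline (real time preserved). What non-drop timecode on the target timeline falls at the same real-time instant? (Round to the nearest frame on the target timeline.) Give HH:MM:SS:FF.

Source frame index: (0×3600 + 57×60 + 21) × 30 + 8 = 103238.
Real time: 103238 / (30) = 51619/15 s.
Target frame: (51619/15) × (50) = 516190/3 ≈ 172063.333 → 172063.
At 50 labels/s: frame 172063 → 00:57:21:13.

00:57:21:13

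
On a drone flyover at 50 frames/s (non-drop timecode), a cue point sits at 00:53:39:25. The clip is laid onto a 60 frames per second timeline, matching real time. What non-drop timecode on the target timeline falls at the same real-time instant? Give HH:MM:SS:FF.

00:53:39:30

Source frame index: (0×3600 + 53×60 + 39) × 50 + 25 = 160975.
Real time: 160975 / (50) = 6439/2 s.
Target frame: (6439/2) × (60) = 193170.
At 60 labels/s: frame 193170 → 00:53:39:30.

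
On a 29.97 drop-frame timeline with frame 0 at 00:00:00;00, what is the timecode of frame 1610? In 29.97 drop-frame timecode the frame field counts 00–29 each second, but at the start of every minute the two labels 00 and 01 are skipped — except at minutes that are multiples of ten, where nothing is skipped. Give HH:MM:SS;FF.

00:00:53;20

Ten DF minutes hold 17982 frames, so frame 1610 lies in block 0 (frames 0–17981) with 1610 frames into that block.
The block's first minute is 1800 frames and the rest 1798 each; 1610 frames reaches minute 0, so 0 × 18 + 0 × 2 = 0 labels have been skipped so far.
Adding those back, label number 1610 + 0 = 1610 at 30 labels/s is 53 s + 20 f = 0 h 0 min 53 s frame 20, i.e. 00:00:53;20.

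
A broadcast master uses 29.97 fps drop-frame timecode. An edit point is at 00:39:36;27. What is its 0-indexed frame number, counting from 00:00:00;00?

As if non-drop at 30 labels/s: (0 × 3600 + 39 × 60 + 36) × 30 + 27 = 71307.
Minute boundaries passed: 39; those not divisible by 10: 39 − 3 = 36; dropped labels = 2 × 36 = 72.
Actual frame index = 71307 − 72 = 71235.

71235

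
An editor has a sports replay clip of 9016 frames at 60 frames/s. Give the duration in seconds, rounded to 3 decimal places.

150.267 seconds

Running time = 9016 × 1/60 = 2254/15 s ≈ 150.267 s.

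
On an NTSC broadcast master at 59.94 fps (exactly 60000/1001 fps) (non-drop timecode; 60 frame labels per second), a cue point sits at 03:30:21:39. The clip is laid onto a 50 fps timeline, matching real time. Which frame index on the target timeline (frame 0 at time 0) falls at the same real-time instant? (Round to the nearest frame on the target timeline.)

Source frame index: (3×3600 + 30×60 + 21) × 60 + 39 = 757299.
Real time: 757299 / (60000/1001) = 252685433/20000 s.
Target frame: (252685433/20000) × (50) = 252685433/400 ≈ 631713.583 → 631714.

frame 631714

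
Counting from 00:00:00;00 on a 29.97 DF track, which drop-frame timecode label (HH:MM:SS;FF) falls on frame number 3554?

00:01:58;16

Ten DF minutes hold 17982 frames, so frame 3554 lies in block 0 (frames 0–17981) with 3554 frames into that block.
The block's first minute is 1800 frames and the rest 1798 each; 3554 frames reaches minute 1, so 0 × 18 + 1 × 2 = 2 labels have been skipped so far.
Adding those back, label number 3554 + 2 = 3556 at 30 labels/s is 118 s + 16 f = 0 h 1 min 58 s frame 16, i.e. 00:01:58;16.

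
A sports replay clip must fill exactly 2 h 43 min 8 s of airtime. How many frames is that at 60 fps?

587280 frames

2 h 43 min 8 s = 9788 s.
Frames = 9788 × 60 = 587280.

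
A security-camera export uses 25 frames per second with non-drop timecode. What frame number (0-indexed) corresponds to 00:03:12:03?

Total seconds to the label: (0 × 3600 + 3 × 60 + 12) = 192.
Frame index = 192 × 25 + 3 = 4803.

frame 4803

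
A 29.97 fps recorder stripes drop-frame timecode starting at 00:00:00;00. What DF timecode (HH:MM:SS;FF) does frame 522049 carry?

04:50:19;01

Each 10-minute DF block holds 10 × 60 × 30 − 9 × 2 = 17982 frames. 522049 ÷ 17982 → 29 full blocks, remainder 571.
Within the partial block the first minute is 1800 frames and each further minute 1798, so 0 further minute boundaries passed. Total skipped labels = 18 × 29 + 2 × 0 = 522.
Non-drop label index = 522049 + 522 = 522571; at 30 labels/s that is 04:50:19:01, i.e. DF 04:50:19;01.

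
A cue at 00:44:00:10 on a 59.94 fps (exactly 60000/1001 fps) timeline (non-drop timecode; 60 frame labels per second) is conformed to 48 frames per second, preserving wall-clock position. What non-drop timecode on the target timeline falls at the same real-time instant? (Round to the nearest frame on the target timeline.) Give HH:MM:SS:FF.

00:44:02:39

Source frame index: (0×3600 + 44×60 + 0) × 60 + 10 = 158410.
Real time: 158410 / (60000/1001) = 15856841/6000 s.
Target frame: (15856841/6000) × (48) = 15856841/125 ≈ 126854.728 → 126855.
At 48 labels/s: frame 126855 → 00:44:02:39.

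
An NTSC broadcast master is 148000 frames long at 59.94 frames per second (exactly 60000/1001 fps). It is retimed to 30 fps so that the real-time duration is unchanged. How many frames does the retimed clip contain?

74074 frames

Target frames = source frames × (target rate / source rate) = 148000 × (30)/(60000/1001) = 148000 × 1001/2000 = 74074.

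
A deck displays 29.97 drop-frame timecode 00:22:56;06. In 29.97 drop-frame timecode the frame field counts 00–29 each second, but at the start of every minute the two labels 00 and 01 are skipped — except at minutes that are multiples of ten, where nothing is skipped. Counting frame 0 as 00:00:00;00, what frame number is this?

41246

Complete 10-minute blocks: 2, each 17982 frames → 35964.
Remaining 2 whole minutes in the current block: 1800 + 1 × 1798 = 3598 frames.
Within the current minute: 56 × 30 + 6 − 2 = 1684 (labels ;00/;01 skipped at this minute). Total = 35964 + 3598 + 1684 = 41246.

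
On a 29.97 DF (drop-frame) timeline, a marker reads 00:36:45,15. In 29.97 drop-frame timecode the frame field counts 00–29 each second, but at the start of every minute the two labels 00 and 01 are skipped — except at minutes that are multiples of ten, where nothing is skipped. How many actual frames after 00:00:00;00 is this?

66099

Complete 10-minute blocks: 3, each 17982 frames → 53946.
Remaining 6 whole minutes in the current block: 1800 + 5 × 1798 = 10790 frames.
Within the current minute: 45 × 30 + 15 − 2 = 1363 (labels ;00/;01 skipped at this minute). Total = 53946 + 10790 + 1363 = 66099.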